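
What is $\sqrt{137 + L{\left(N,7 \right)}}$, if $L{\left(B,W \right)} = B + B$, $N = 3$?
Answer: $\sqrt{143} \approx 11.958$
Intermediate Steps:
$L{\left(B,W \right)} = 2 B$
$\sqrt{137 + L{\left(N,7 \right)}} = \sqrt{137 + 2 \cdot 3} = \sqrt{137 + 6} = \sqrt{143}$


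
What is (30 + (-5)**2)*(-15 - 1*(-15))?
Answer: 0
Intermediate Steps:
(30 + (-5)**2)*(-15 - 1*(-15)) = (30 + 25)*(-15 + 15) = 55*0 = 0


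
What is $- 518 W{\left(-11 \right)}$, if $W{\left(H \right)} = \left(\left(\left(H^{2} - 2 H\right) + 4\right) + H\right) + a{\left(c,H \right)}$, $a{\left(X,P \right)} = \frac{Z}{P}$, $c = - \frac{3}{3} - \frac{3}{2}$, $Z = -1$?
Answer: $- \frac{775446}{11} \approx -70495.0$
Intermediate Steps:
$c = - \frac{5}{2}$ ($c = \left(-3\right) \frac{1}{3} - \frac{3}{2} = -1 - \frac{3}{2} = - \frac{5}{2} \approx -2.5$)
$a{\left(X,P \right)} = - \frac{1}{P}$
$W{\left(H \right)} = 4 + H^{2} - H - \frac{1}{H}$ ($W{\left(H \right)} = \left(\left(\left(H^{2} - 2 H\right) + 4\right) + H\right) - \frac{1}{H} = \left(\left(4 + H^{2} - 2 H\right) + H\right) - \frac{1}{H} = \left(4 + H^{2} - H\right) - \frac{1}{H} = 4 + H^{2} - H - \frac{1}{H}$)
$- 518 W{\left(-11 \right)} = - 518 \left(4 + \left(-11\right)^{2} - -11 - \frac{1}{-11}\right) = - 518 \left(4 + 121 + 11 - - \frac{1}{11}\right) = - 518 \left(4 + 121 + 11 + \frac{1}{11}\right) = \left(-518\right) \frac{1497}{11} = - \frac{775446}{11}$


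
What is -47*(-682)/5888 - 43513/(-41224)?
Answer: 98599915/15170432 ≈ 6.4995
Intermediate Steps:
-47*(-682)/5888 - 43513/(-41224) = 32054*(1/5888) - 43513*(-1/41224) = 16027/2944 + 43513/41224 = 98599915/15170432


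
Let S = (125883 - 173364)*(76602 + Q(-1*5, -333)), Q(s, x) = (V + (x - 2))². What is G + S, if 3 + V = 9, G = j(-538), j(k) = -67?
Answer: -8776530550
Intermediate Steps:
G = -67
V = 6 (V = -3 + 9 = 6)
Q(s, x) = (4 + x)² (Q(s, x) = (6 + (x - 2))² = (6 + (-2 + x))² = (4 + x)²)
S = -8776530483 (S = (125883 - 173364)*(76602 + (4 - 333)²) = -47481*(76602 + (-329)²) = -47481*(76602 + 108241) = -47481*184843 = -8776530483)
G + S = -67 - 8776530483 = -8776530550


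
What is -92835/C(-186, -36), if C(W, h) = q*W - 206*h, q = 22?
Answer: -30945/1108 ≈ -27.929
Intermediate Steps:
C(W, h) = -206*h + 22*W (C(W, h) = 22*W - 206*h = -206*h + 22*W)
-92835/C(-186, -36) = -92835/(-206*(-36) + 22*(-186)) = -92835/(7416 - 4092) = -92835/3324 = -92835*1/3324 = -30945/1108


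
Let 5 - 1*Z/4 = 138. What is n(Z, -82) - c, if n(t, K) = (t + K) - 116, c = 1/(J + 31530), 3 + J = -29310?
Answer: -1618411/2217 ≈ -730.00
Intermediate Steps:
Z = -532 (Z = 20 - 4*138 = 20 - 552 = -532)
J = -29313 (J = -3 - 29310 = -29313)
c = 1/2217 (c = 1/(-29313 + 31530) = 1/2217 ≈ 0.00045106)
n(t, K) = -116 + K + t (n(t, K) = (K + t) - 116 = -116 + K + t)
n(Z, -82) - c = (-116 - 82 - 532) - 1*1/2217 = -730 - 1/2217 = -1618411/2217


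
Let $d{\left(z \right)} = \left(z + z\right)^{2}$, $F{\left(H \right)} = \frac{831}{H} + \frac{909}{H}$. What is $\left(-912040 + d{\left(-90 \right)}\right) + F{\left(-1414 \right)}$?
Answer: $- \frac{621906350}{707} \approx -8.7964 \cdot 10^{5}$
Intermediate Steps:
$F{\left(H \right)} = \frac{1740}{H}$
$d{\left(z \right)} = 4 z^{2}$ ($d{\left(z \right)} = \left(2 z\right)^{2} = 4 z^{2}$)
$\left(-912040 + d{\left(-90 \right)}\right) + F{\left(-1414 \right)} = \left(-912040 + 4 \left(-90\right)^{2}\right) + \frac{1740}{-1414} = \left(-912040 + 4 \cdot 8100\right) + 1740 \left(- \frac{1}{1414}\right) = \left(-912040 + 32400\right) - \frac{870}{707} = -879640 - \frac{870}{707} = - \frac{621906350}{707}$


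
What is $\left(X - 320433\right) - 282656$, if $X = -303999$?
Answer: $-907088$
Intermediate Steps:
$\left(X - 320433\right) - 282656 = \left(-303999 - 320433\right) - 282656 = -624432 - 282656 = -907088$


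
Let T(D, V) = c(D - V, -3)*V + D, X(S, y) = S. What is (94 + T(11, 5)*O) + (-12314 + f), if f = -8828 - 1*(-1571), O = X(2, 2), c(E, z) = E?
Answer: -19395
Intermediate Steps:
T(D, V) = D + V*(D - V) (T(D, V) = (D - V)*V + D = V*(D - V) + D = D + V*(D - V))
O = 2
f = -7257 (f = -8828 + 1571 = -7257)
(94 + T(11, 5)*O) + (-12314 + f) = (94 + (11 + 5*(11 - 1*5))*2) + (-12314 - 7257) = (94 + (11 + 5*(11 - 5))*2) - 19571 = (94 + (11 + 5*6)*2) - 19571 = (94 + (11 + 30)*2) - 19571 = (94 + 41*2) - 19571 = (94 + 82) - 19571 = 176 - 19571 = -19395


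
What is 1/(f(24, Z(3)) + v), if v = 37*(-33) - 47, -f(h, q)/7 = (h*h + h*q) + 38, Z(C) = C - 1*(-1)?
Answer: -1/6238 ≈ -0.00016031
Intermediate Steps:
Z(C) = 1 + C (Z(C) = C + 1 = 1 + C)
f(h, q) = -266 - 7*h² - 7*h*q (f(h, q) = -7*((h*h + h*q) + 38) = -7*((h² + h*q) + 38) = -7*(38 + h² + h*q) = -266 - 7*h² - 7*h*q)
v = -1268 (v = -1221 - 47 = -1268)
1/(f(24, Z(3)) + v) = 1/((-266 - 7*24² - 7*24*(1 + 3)) - 1268) = 1/((-266 - 7*576 - 7*24*4) - 1268) = 1/((-266 - 4032 - 672) - 1268) = 1/(-4970 - 1268) = 1/(-6238) = -1/6238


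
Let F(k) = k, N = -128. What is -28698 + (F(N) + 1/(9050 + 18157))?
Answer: -784268981/27207 ≈ -28826.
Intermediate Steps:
-28698 + (F(N) + 1/(9050 + 18157)) = -28698 + (-128 + 1/(9050 + 18157)) = -28698 + (-128 + 1/27207) = -28698 - 3482495/27207 = -784268981/27207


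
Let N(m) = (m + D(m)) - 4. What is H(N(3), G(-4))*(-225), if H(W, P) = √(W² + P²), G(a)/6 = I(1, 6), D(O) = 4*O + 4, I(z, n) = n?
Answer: -8775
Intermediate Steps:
D(O) = 4 + 4*O
G(a) = 36 (G(a) = 6*6 = 36)
N(m) = 5*m (N(m) = (m + (4 + 4*m)) - 4 = (4 + 5*m) - 4 = 5*m)
H(W, P) = √(P² + W²)
H(N(3), G(-4))*(-225) = √(36² + (5*3)²)*(-225) = √(1296 + 15²)*(-225) = √(1296 + 225)*(-225) = √1521*(-225) = 39*(-225) = -8775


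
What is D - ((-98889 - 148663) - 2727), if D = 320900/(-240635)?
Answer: 12045113253/48127 ≈ 2.5028e+5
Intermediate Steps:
D = -64180/48127 (D = 320900*(-1/240635) = -64180/48127 ≈ -1.3336)
D - ((-98889 - 148663) - 2727) = -64180/48127 - ((-98889 - 148663) - 2727) = -64180/48127 - (-247552 - 2727) = -64180/48127 - 1*(-250279) = -64180/48127 + 250279 = 12045113253/48127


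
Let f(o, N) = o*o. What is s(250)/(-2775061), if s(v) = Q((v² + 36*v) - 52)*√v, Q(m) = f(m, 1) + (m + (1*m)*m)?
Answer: -51048524280*√10/2775061 ≈ -58172.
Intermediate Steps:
f(o, N) = o²
Q(m) = m + 2*m² (Q(m) = m² + (m + (1*m)*m) = m² + (m + m*m) = m² + (m + m²) = m + 2*m²)
s(v) = √v*(-103 + 2*v² + 72*v)*(-52 + v² + 36*v) (s(v) = (((v² + 36*v) - 52)*(1 + 2*((v² + 36*v) - 52)))*√v = ((-52 + v² + 36*v)*(1 + 2*(-52 + v² + 36*v)))*√v = ((-52 + v² + 36*v)*(1 + (-104 + 2*v² + 72*v)))*√v = ((-52 + v² + 36*v)*(-103 + 2*v² + 72*v))*√v = ((-103 + 2*v² + 72*v)*(-52 + v² + 36*v))*√v = √v*(-103 + 2*v² + 72*v)*(-52 + v² + 36*v))
s(250)/(-2775061) = (√250*(-52 + 250² + 2*(-52 + 250² + 36*250)² + 36*250))/(-2775061) = ((5*√10)*(-52 + 62500 + 2*(-52 + 62500 + 9000)² + 9000))*(-1/2775061) = ((5*√10)*(-52 + 62500 + 2*71448² + 9000))*(-1/2775061) = ((5*√10)*(-52 + 62500 + 2*5104816704 + 9000))*(-1/2775061) = ((5*√10)*(-52 + 62500 + 10209633408 + 9000))*(-1/2775061) = ((5*√10)*10209704856)*(-1/2775061) = (51048524280*√10)*(-1/2775061) = -51048524280*√10/2775061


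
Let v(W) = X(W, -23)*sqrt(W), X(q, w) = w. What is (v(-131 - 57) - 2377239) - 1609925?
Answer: -3987164 - 46*I*sqrt(47) ≈ -3.9872e+6 - 315.36*I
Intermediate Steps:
v(W) = -23*sqrt(W)
(v(-131 - 57) - 2377239) - 1609925 = (-23*sqrt(-131 - 57) - 2377239) - 1609925 = (-46*I*sqrt(47) - 2377239) - 1609925 = (-2377239 - 46*I*sqrt(47)) - 1609925 = -3987164 - 46*I*sqrt(47)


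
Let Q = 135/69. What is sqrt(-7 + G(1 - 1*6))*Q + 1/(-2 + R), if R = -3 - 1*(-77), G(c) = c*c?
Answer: 1/72 + 135*sqrt(2)/23 ≈ 8.3147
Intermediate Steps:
G(c) = c**2
Q = 45/23 (Q = 135*(1/69) = 45/23 ≈ 1.9565)
R = 74 (R = -3 + 77 = 74)
sqrt(-7 + G(1 - 1*6))*Q + 1/(-2 + R) = sqrt(-7 + (1 - 1*6)**2)*(45/23) + 1/(-2 + 74) = sqrt(-7 + (1 - 6)**2)*(45/23) + 1/72 = sqrt(-7 + (-5)**2)*(45/23) + 1/72 = sqrt(-7 + 25)*(45/23) + 1/72 = sqrt(18)*(45/23) + 1/72 = (3*sqrt(2))*(45/23) + 1/72 = 135*sqrt(2)/23 + 1/72 = 1/72 + 135*sqrt(2)/23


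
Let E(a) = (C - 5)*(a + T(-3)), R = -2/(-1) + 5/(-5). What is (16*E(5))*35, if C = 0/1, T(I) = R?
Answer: -16800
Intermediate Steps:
R = 1 (R = -2*(-1) + 5*(-1/5) = 2 - 1 = 1)
T(I) = 1
C = 0 (C = 0*1 = 0)
E(a) = -5 - 5*a (E(a) = (0 - 5)*(a + 1) = -5*(1 + a) = -5 - 5*a)
(16*E(5))*35 = (16*(-5 - 5*5))*35 = (16*(-5 - 25))*35 = (16*(-30))*35 = -480*35 = -16800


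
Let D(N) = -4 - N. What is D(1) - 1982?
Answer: -1987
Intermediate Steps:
D(1) - 1982 = (-4 - 1*1) - 1982 = (-4 - 1) - 1982 = -5 - 1982 = -1987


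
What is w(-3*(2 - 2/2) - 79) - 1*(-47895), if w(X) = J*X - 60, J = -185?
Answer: 63005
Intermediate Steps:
w(X) = -60 - 185*X (w(X) = -185*X - 60 = -60 - 185*X)
w(-3*(2 - 2/2) - 79) - 1*(-47895) = (-60 - 185*(-3*(2 - 2/2) - 79)) - 1*(-47895) = (-60 - 185*(-3*(2 - 2*1/2) - 79)) + 47895 = (-60 - 185*(-3*(2 - 1) - 79)) + 47895 = (-60 - 185*(-3*1 - 79)) + 47895 = (-60 - 185*(-3 - 79)) + 47895 = (-60 - 185*(-82)) + 47895 = (-60 + 15170) + 47895 = 15110 + 47895 = 63005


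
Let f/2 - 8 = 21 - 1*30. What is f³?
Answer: -8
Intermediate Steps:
f = -2 (f = 16 + 2*(21 - 1*30) = 16 + 2*(21 - 30) = 16 + 2*(-9) = 16 - 18 = -2)
f³ = (-2)³ = -8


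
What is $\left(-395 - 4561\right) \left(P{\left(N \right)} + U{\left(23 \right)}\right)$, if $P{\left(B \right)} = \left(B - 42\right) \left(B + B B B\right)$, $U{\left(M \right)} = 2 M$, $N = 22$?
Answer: $1057382424$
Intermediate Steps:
$P{\left(B \right)} = \left(-42 + B\right) \left(B + B^{3}\right)$ ($P{\left(B \right)} = \left(-42 + B\right) \left(B + B^{2} B\right) = \left(-42 + B\right) \left(B + B^{3}\right)$)
$\left(-395 - 4561\right) \left(P{\left(N \right)} + U{\left(23 \right)}\right) = \left(-395 - 4561\right) \left(22 \left(-42 + 22 + 22^{3} - 42 \cdot 22^{2}\right) + 2 \cdot 23\right) = - 4956 \left(22 \left(-42 + 22 + 10648 - 20328\right) + 46\right) = - 4956 \left(22 \left(-9700\right) + 46\right) = - 4956 \left(-213400 + 46\right) = \left(-4956\right) \left(-213354\right) = 1057382424$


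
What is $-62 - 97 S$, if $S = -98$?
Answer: $9444$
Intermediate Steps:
$-62 - 97 S = -62 - -9506 = -62 + 9506 = 9444$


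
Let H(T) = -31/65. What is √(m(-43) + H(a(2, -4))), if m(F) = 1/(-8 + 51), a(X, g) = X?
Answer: 2*I*√886015/2795 ≈ 0.67355*I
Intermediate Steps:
H(T) = -31/65 (H(T) = -31*1/65 = -31/65)
m(F) = 1/43
√(m(-43) + H(a(2, -4))) = √(1/43 - 31/65) = √(-1268/2795) = 2*I*√886015/2795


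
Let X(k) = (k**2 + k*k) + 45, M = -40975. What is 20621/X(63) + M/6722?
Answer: -188489063/53661726 ≈ -3.5125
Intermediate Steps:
X(k) = 45 + 2*k**2 (X(k) = (k**2 + k**2) + 45 = 2*k**2 + 45 = 45 + 2*k**2)
20621/X(63) + M/6722 = 20621/(45 + 2*63**2) - 40975/6722 = 20621/(45 + 2*3969) - 40975*1/6722 = 20621/(45 + 7938) - 40975/6722 = 20621/7983 - 40975/6722 = -188489063/53661726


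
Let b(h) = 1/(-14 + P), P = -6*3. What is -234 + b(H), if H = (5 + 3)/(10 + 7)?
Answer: -7489/32 ≈ -234.03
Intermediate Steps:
H = 8/17 ≈ 0.47059
P = -18
b(h) = -1/32 (b(h) = 1/(-14 - 18) = 1/(-32) = -1/32)
-234 + b(H) = -234 - 1/32 = -7489/32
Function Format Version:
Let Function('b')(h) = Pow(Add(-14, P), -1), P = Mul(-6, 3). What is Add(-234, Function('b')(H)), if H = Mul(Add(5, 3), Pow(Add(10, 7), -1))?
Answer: Rational(-7489, 32) ≈ -234.03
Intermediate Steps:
H = Rational(8, 17) (H = Mul(8, Pow(17, -1)) = Mul(8, Rational(1, 17)) = Rational(8, 17) ≈ 0.47059)
P = -18
Function('b')(h) = Rational(-1, 32) (Function('b')(h) = Pow(Add(-14, -18), -1) = Pow(-32, -1) = Rational(-1, 32))
Add(-234, Function('b')(H)) = Add(-234, Rational(-1, 32)) = Rational(-7489, 32)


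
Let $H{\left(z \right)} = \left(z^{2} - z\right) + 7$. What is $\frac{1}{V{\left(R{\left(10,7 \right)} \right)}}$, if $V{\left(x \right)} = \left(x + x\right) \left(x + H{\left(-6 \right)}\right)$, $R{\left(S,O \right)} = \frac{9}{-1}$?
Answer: $- \frac{1}{720} \approx -0.0013889$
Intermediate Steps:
$R{\left(S,O \right)} = -9$ ($R{\left(S,O \right)} = 9 \left(-1\right) = -9$)
$H{\left(z \right)} = 7 + z^{2} - z$
$V{\left(x \right)} = 2 x \left(49 + x\right)$ ($V{\left(x \right)} = \left(x + x\right) \left(x + \left(7 + \left(-6\right)^{2} - -6\right)\right) = 2 x \left(x + \left(7 + 36 + 6\right)\right) = 2 x \left(x + 49\right) = 2 x \left(49 + x\right)$)
$\frac{1}{V{\left(R{\left(10,7 \right)} \right)}} = \frac{1}{2 \left(-9\right) \left(49 - 9\right)} = \frac{1}{2 \left(-9\right) 40} = \frac{1}{-720} = - \frac{1}{720}$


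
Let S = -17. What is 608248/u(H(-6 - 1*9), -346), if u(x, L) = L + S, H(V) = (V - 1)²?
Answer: -608248/363 ≈ -1675.6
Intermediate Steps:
H(V) = (-1 + V)²
u(x, L) = -17 + L (u(x, L) = L - 17 = -17 + L)
608248/u(H(-6 - 1*9), -346) = 608248/(-17 - 346) = 608248/(-363) = 608248*(-1/363) = -608248/363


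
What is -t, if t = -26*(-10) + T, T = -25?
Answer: -235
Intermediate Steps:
t = 235 (t = -26*(-10) - 25 = 260 - 25 = 235)
-t = -1*235 = -235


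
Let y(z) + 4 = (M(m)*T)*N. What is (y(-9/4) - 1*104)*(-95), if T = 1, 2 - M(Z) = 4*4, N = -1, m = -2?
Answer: 8930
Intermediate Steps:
M(Z) = -14 (M(Z) = 2 - 4*4 = 2 - 1*16 = 2 - 16 = -14)
y(z) = 10 (y(z) = -4 - 14*1*(-1) = -4 - 14*(-1) = -4 + 14 = 10)
(y(-9/4) - 1*104)*(-95) = (10 - 1*104)*(-95) = (10 - 104)*(-95) = -94*(-95) = 8930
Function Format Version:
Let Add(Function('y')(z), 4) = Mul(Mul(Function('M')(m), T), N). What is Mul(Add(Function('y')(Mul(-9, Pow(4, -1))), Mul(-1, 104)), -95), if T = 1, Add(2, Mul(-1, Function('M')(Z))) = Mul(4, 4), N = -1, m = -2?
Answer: 8930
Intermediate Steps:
Function('M')(Z) = -14 (Function('M')(Z) = Add(2, Mul(-1, Mul(4, 4))) = Add(2, Mul(-1, 16)) = Add(2, -16) = -14)
Function('y')(z) = 10 (Function('y')(z) = Add(-4, Mul(Mul(-14, 1), -1)) = Add(-4, Mul(-14, -1)) = Add(-4, 14) = 10)
Mul(Add(Function('y')(Mul(-9, Pow(4, -1))), Mul(-1, 104)), -95) = Mul(Add(10, Mul(-1, 104)), -95) = Mul(Add(10, -104), -95) = Mul(-94, -95) = 8930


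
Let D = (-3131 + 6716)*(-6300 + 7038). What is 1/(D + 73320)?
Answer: 1/2719050 ≈ 3.6778e-7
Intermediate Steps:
D = 2645730 (D = 3585*738 = 2645730)
1/(D + 73320) = 1/(2645730 + 73320) = 1/2719050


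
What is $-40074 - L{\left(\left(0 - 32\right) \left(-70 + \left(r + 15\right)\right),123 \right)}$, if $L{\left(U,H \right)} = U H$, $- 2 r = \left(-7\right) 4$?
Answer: $-201450$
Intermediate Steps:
$r = 14$ ($r = - \frac{\left(-7\right) 4}{2} = \left(- \frac{1}{2}\right) \left(-28\right) = 14$)
$L{\left(U,H \right)} = H U$
$-40074 - L{\left(\left(0 - 32\right) \left(-70 + \left(r + 15\right)\right),123 \right)} = -40074 - 123 \left(0 - 32\right) \left(-70 + \left(14 + 15\right)\right) = -40074 - 123 \left(- 32 \left(-70 + 29\right)\right) = -40074 - 123 \left(\left(-32\right) \left(-41\right)\right) = -40074 - 123 \cdot 1312 = -40074 - 161376 = -201450$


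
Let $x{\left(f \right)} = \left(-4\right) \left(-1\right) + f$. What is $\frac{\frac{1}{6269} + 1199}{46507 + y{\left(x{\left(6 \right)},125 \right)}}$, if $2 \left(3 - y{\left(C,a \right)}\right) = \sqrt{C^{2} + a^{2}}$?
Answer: $\frac{279675122656}{10848761121515} + \frac{15033064 \sqrt{629}}{10848761121515} \approx 0.025814$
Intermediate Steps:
$x{\left(f \right)} = 4 + f$
$y{\left(C,a \right)} = 3 - \frac{\sqrt{C^{2} + a^{2}}}{2}$
$\frac{\frac{1}{6269} + 1199}{46507 + y{\left(x{\left(6 \right)},125 \right)}} = \frac{\frac{1}{6269} + 1199}{46507 + \left(3 - \frac{\sqrt{\left(4 + 6\right)^{2} + 125^{2}}}{2}\right)} = \frac{\frac{1}{6269} + 1199}{46507 + \left(3 - \frac{\sqrt{10^{2} + 15625}}{2}\right)} = \frac{7516532}{6269 \left(46507 + \left(3 - \frac{\sqrt{100 + 15625}}{2}\right)\right)} = \frac{7516532}{6269 \left(46507 + \left(3 - \frac{\sqrt{15725}}{2}\right)\right)} = \frac{7516532}{6269 \left(46507 + \left(3 - \frac{5 \sqrt{629}}{2}\right)\right)} = \frac{7516532}{6269 \left(46510 - \frac{5 \sqrt{629}}{2}\right)}$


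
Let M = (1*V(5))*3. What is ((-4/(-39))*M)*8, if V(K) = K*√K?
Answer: 160*√5/13 ≈ 27.521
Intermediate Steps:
V(K) = K^(3/2)
M = 15*√5 (M = (1*5^(3/2))*3 = (1*(5*√5))*3 = (5*√5)*3 = 15*√5 ≈ 33.541)
((-4/(-39))*M)*8 = ((-4/(-39))*(15*√5))*8 = ((-4*(-1/39))*(15*√5))*8 = (4*(15*√5)/39)*8 = (20*√5/13)*8 = 160*√5/13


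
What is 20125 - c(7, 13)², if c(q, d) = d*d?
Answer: -8436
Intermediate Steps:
c(q, d) = d²
20125 - c(7, 13)² = 20125 - (13²)² = 20125 - 1*169² = 20125 - 1*28561 = 20125 - 28561 = -8436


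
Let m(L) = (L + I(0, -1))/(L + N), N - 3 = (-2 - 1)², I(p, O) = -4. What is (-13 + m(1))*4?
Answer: -688/13 ≈ -52.923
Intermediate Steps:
N = 12 (N = 3 + (-2 - 1)² = 3 + (-3)² = 3 + 9 = 12)
m(L) = (-4 + L)/(12 + L) (m(L) = (L - 4)/(L + 12) = (-4 + L)/(12 + L))
(-13 + m(1))*4 = (-13 + (-4 + 1)/(12 + 1))*4 = (-13 - 3/13)*4 = -172/13*4 = -688/13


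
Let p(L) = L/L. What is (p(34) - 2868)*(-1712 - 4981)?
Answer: 19188831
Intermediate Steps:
p(L) = 1
(p(34) - 2868)*(-1712 - 4981) = (1 - 2868)*(-1712 - 4981) = -2867*(-6693) = 19188831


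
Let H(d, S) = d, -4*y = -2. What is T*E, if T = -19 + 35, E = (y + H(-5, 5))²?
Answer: 324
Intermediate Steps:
y = ½ (y = -¼*(-2) = ½ ≈ 0.50000)
E = 81/4 (E = (½ - 5)² = (-9/2)² = 81/4 ≈ 20.250)
T = 16
T*E = 16*(81/4) = 324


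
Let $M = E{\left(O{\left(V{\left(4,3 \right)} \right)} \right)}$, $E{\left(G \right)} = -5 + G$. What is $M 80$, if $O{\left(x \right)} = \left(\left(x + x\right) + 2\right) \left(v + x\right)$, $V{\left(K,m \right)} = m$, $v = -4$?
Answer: $-1040$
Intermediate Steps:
$O{\left(x \right)} = \left(-4 + x\right) \left(2 + 2 x\right)$ ($O{\left(x \right)} = \left(\left(x + x\right) + 2\right) \left(-4 + x\right) = \left(2 x + 2\right) \left(-4 + x\right) = \left(2 + 2 x\right) \left(-4 + x\right) = \left(-4 + x\right) \left(2 + 2 x\right)$)
$M = -13$ ($M = -5 - \left(26 - 18\right) = -5 - 8 = -13$)
$M 80 = \left(-13\right) 80 = -1040$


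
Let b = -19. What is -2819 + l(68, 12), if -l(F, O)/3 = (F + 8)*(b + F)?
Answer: -13991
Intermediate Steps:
l(F, O) = -3*(-19 + F)*(8 + F) (l(F, O) = -3*(F + 8)*(-19 + F) = -3*(8 + F)*(-19 + F) = -3*(-19 + F)*(8 + F))
-2819 + l(68, 12) = -2819 + (456 - 3*68**2 + 33*68) = -2819 + (456 - 3*4624 + 2244) = -2819 + (456 - 13872 + 2244) = -2819 - 11172 = -13991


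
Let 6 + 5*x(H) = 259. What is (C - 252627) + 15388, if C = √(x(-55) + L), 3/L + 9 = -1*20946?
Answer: -237239 + 188*√2794/1397 ≈ -2.3723e+5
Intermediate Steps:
L = -1/6985 (L = 3/(-9 - 1*20946) = 3/(-9 - 20946) = 3/(-20955) = 3*(-1/20955) = -1/6985 ≈ -0.00014316)
x(H) = 253/5 (x(H) = -6/5 + (⅕)*259 = -6/5 + 259/5 = 253/5)
C = 188*√2794/1397 (C = √(253/5 - 1/6985) = √(70688/1397) = 188*√2794/1397 ≈ 7.1134)
(C - 252627) + 15388 = (188*√2794/1397 - 252627) + 15388 = (-252627 + 188*√2794/1397) + 15388 = -237239 + 188*√2794/1397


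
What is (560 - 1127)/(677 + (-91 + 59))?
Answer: -189/215 ≈ -0.87907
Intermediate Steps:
(560 - 1127)/(677 + (-91 + 59)) = -567/(677 - 32) = -567/645 = (1/645)*(-567) = -189/215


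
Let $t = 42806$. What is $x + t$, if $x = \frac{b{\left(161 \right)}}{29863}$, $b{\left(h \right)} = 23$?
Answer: $\frac{1278315601}{29863} \approx 42806.0$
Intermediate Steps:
$x = \frac{23}{29863} \approx 0.00077018$
$x + t = \frac{23}{29863} + 42806 = \frac{1278315601}{29863}$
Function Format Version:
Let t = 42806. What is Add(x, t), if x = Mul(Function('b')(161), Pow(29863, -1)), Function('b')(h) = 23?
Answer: Rational(1278315601, 29863) ≈ 42806.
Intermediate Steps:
x = Rational(23, 29863) (x = Mul(23, Pow(29863, -1)) = Mul(23, Rational(1, 29863)) = Rational(23, 29863) ≈ 0.00077018)
Add(x, t) = Add(Rational(23, 29863), 42806) = Rational(1278315601, 29863)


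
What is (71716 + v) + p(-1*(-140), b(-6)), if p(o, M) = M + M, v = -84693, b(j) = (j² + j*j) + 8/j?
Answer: -38507/3 ≈ -12836.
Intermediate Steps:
b(j) = 2*j² + 8/j (b(j) = (j² + j²) + 8/j = 2*j² + 8/j)
p(o, M) = 2*M
(71716 + v) + p(-1*(-140), b(-6)) = (71716 - 84693) + 2*(2*(4 + (-6)³)/(-6)) = -12977 + 2*(2*(-⅙)*(4 - 216)) = -12977 + 2*(2*(-⅙)*(-212)) = -12977 + 2*(212/3) = -12977 + 424/3 = -38507/3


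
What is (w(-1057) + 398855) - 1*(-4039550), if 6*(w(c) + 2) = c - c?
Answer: 4438403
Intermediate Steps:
w(c) = -2 (w(c) = -2 + (c - c)/6 = -2 + (⅙)*0 = -2 + 0 = -2)
(w(-1057) + 398855) - 1*(-4039550) = (-2 + 398855) - 1*(-4039550) = 398853 + 4039550 = 4438403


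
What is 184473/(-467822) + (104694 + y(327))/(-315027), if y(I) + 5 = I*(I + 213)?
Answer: -189697801889/147376561194 ≈ -1.2872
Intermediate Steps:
y(I) = -5 + I*(213 + I) (y(I) = -5 + I*(I + 213) = -5 + I*(213 + I))
184473/(-467822) + (104694 + y(327))/(-315027) = 184473/(-467822) + (104694 + (-5 + 327**2 + 213*327))/(-315027) = 184473*(-1/467822) + (104694 + (-5 + 106929 + 69651))*(-1/315027) = -184473/467822 + (104694 + 176575)*(-1/315027) = -184473/467822 + 281269*(-1/315027) = -184473/467822 - 281269/315027 = -189697801889/147376561194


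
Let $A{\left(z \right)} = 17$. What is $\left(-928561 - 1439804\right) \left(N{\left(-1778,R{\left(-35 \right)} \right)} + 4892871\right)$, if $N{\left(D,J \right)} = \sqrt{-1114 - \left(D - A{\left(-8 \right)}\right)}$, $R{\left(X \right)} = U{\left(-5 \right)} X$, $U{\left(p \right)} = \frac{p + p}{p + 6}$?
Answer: $-11588104425915 - 2368365 \sqrt{681} \approx -1.1588 \cdot 10^{13}$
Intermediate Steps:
$U{\left(p \right)} = \frac{2 p}{6 + p}$
$R{\left(X \right)} = - 10 X$ ($R{\left(X \right)} = 2 \left(-5\right) \frac{1}{6 - 5} X = 2 \left(-5\right) 1^{-1} X = 2 \left(-5\right) 1 X = - 10 X$)
$N{\left(D,J \right)} = \sqrt{-1097 - D}$ ($N{\left(D,J \right)} = \sqrt{-1114 - \left(-17 + D\right)} = \sqrt{-1097 - D}$)
$\left(-928561 - 1439804\right) \left(N{\left(-1778,R{\left(-35 \right)} \right)} + 4892871\right) = \left(-928561 - 1439804\right) \left(\sqrt{-1097 - -1778} + 4892871\right) = - 2368365 \left(\sqrt{-1097 + 1778} + 4892871\right) = - 2368365 \left(\sqrt{681} + 4892871\right) = - 2368365 \left(4892871 + \sqrt{681}\right) = -11588104425915 - 2368365 \sqrt{681}$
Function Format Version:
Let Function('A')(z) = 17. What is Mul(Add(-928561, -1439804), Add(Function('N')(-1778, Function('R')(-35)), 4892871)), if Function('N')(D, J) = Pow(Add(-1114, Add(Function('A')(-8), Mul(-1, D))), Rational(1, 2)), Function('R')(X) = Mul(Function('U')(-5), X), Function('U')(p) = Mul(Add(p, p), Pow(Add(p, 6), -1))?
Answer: Add(-11588104425915, Mul(-2368365, Pow(681, Rational(1, 2)))) ≈ -1.1588e+13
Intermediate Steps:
Function('U')(p) = Mul(2, p, Pow(Add(6, p), -1)) (Function('U')(p) = Mul(Mul(2, p), Pow(Add(6, p), -1)) = Mul(2, p, Pow(Add(6, p), -1)))
Function('R')(X) = Mul(-10, X) (Function('R')(X) = Mul(Mul(2, -5, Pow(Add(6, -5), -1)), X) = Mul(Mul(2, -5, Pow(1, -1)), X) = Mul(Mul(2, -5, 1), X) = Mul(-10, X))
Function('N')(D, J) = Pow(Add(-1097, Mul(-1, D)), Rational(1, 2)) (Function('N')(D, J) = Pow(Add(-1114, Add(17, Mul(-1, D))), Rational(1, 2)) = Pow(Add(-1097, Mul(-1, D)), Rational(1, 2)))
Mul(Add(-928561, -1439804), Add(Function('N')(-1778, Function('R')(-35)), 4892871)) = Mul(Add(-928561, -1439804), Add(Pow(Add(-1097, Mul(-1, -1778)), Rational(1, 2)), 4892871)) = Mul(-2368365, Add(Pow(Add(-1097, 1778), Rational(1, 2)), 4892871)) = Mul(-2368365, Add(Pow(681, Rational(1, 2)), 4892871)) = Mul(-2368365, Add(4892871, Pow(681, Rational(1, 2)))) = Add(-11588104425915, Mul(-2368365, Pow(681, Rational(1, 2))))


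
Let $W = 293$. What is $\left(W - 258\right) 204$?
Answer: $7140$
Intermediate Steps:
$\left(W - 258\right) 204 = \left(293 - 258\right) 204 = 35 \cdot 204 = 7140$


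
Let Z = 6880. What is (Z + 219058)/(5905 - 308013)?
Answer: -112969/151054 ≈ -0.74787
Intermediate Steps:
(Z + 219058)/(5905 - 308013) = (6880 + 219058)/(5905 - 308013) = 225938/(-302108) = 225938*(-1/302108) = -112969/151054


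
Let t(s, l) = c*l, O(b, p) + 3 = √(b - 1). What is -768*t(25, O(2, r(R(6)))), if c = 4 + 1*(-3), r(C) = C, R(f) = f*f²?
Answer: 1536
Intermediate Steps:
R(f) = f³
c = 1 (c = 4 - 3 = 1)
O(b, p) = -3 + √(-1 + b) (O(b, p) = -3 + √(b - 1) = -3 + √(-1 + b))
t(s, l) = l (t(s, l) = 1*l = l)
-768*t(25, O(2, r(R(6)))) = -768*(-3 + √(-1 + 2)) = -768*(-3 + √1) = -768*(-3 + 1) = -768*(-2) = 1536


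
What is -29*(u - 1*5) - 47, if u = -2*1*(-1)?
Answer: 40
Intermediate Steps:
u = 2 (u = -2*(-1) = 2)
-29*(u - 1*5) - 47 = -29*(2 - 1*5) - 47 = -29*(2 - 5) - 47 = -29*(-3) - 47 = 87 - 47 = 40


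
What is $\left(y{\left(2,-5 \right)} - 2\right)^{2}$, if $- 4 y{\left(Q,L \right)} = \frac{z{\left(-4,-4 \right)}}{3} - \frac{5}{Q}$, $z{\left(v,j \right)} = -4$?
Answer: $\frac{625}{576} \approx 1.0851$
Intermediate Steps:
$y{\left(Q,L \right)} = \frac{1}{3} + \frac{5}{4 Q}$ ($y{\left(Q,L \right)} = - \frac{- \frac{4}{3} - \frac{5}{Q}}{4} = \frac{1}{3} + \frac{5}{4 Q}$)
$\left(y{\left(2,-5 \right)} - 2\right)^{2} = \left(\frac{15 + 4 \cdot 2}{12 \cdot 2} - 2\right)^{2} = \left(\frac{1}{12} \cdot \frac{1}{2} \left(15 + 8\right) - 2\right)^{2} = \left(\frac{1}{12} \cdot \frac{1}{2} \cdot 23 - 2\right)^{2} = \left(\frac{23}{24} - 2\right)^{2} = \left(- \frac{25}{24}\right)^{2} = \frac{625}{576}$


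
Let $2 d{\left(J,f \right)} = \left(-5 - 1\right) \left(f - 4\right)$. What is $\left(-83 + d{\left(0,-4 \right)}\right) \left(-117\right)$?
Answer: $6903$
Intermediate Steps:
$d{\left(J,f \right)} = 12 - 3 f$ ($d{\left(J,f \right)} = \frac{\left(-5 - 1\right) \left(f - 4\right)}{2} = \frac{\left(-6\right) \left(-4 + f\right)}{2} = \frac{24 - 6 f}{2} = 12 - 3 f$)
$\left(-83 + d{\left(0,-4 \right)}\right) \left(-117\right) = \left(-83 + \left(12 - -12\right)\right) \left(-117\right) = \left(-83 + \left(12 + 12\right)\right) \left(-117\right) = \left(-83 + 24\right) \left(-117\right) = \left(-59\right) \left(-117\right) = 6903$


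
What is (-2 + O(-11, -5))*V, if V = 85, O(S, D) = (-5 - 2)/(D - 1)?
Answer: -425/6 ≈ -70.833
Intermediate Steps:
O(S, D) = -7/(-1 + D)
(-2 + O(-11, -5))*V = (-2 - 7/(-1 - 5))*85 = (-2 - 7/(-6))*85 = (-2 - 7*(-1/6))*85 = (-2 + 7/6)*85 = -5/6*85 = -425/6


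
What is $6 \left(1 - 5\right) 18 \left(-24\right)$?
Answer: $10368$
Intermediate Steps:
$6 \left(1 - 5\right) 18 \left(-24\right) = 6 \left(-4\right) 18 \left(-24\right) = \left(-24\right) 18 \left(-24\right) = \left(-432\right) \left(-24\right) = 10368$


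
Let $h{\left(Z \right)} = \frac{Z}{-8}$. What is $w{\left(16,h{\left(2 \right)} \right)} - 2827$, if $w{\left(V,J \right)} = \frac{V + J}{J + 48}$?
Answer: $- \frac{539894}{191} \approx -2826.7$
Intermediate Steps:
$h{\left(Z \right)} = - \frac{Z}{8}$ ($h{\left(Z \right)} = Z \left(- \frac{1}{8}\right) = - \frac{Z}{8}$)
$w{\left(V,J \right)} = \frac{J + V}{48 + J}$
$w{\left(16,h{\left(2 \right)} \right)} - 2827 = \frac{\left(- \frac{1}{8}\right) 2 + 16}{48 - \frac{1}{4}} - 2827 = \frac{- \frac{1}{4} + 16}{48 - \frac{1}{4}} - 2827 = \frac{1}{\frac{191}{4}} \cdot \frac{63}{4} - 2827 = \frac{4}{191} \cdot \frac{63}{4} - 2827 = \frac{63}{191} - 2827 = - \frac{539894}{191}$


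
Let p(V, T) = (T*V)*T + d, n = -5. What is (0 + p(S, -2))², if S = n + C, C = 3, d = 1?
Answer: 49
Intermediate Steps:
S = -2 (S = -5 + 3 = -2)
p(V, T) = 1 + V*T² (p(V, T) = (T*V)*T + 1 = V*T² + 1 = 1 + V*T²)
(0 + p(S, -2))² = (0 + (1 - 2*(-2)²))² = (0 + (1 - 2*4))² = (0 + (1 - 8))² = (0 - 7)² = (-7)² = 49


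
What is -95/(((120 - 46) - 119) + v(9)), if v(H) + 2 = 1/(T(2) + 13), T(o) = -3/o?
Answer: 2185/1079 ≈ 2.0250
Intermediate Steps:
v(H) = -44/23 (v(H) = -2 + 1/(-3/2 + 13) = -2 + 1/(23/2) = -2 + 2/23 = -44/23)
-95/(((120 - 46) - 119) + v(9)) = -95/(((120 - 46) - 119) - 44/23) = -95/((74 - 119) - 44/23) = -95/(-45 - 44/23) = -95/(-1079/23) = -95*(-23/1079) = 2185/1079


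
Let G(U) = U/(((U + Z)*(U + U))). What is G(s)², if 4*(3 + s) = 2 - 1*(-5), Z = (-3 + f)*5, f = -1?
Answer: 4/7225 ≈ 0.00055363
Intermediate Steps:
Z = -20 (Z = (-3 - 1)*5 = -4*5 = -20)
s = -5/4 (s = -3 + (2 - 1*(-5))/4 = -3 + (2 + 5)/4 = -3 + (¼)*7 = -3 + 7/4 = -5/4 ≈ -1.2500)
G(U) = 1/(2*(-20 + U)) (G(U) = U/(((U - 20)*(U + U))) = U/(((-20 + U)*(2*U))) = U/((2*U*(-20 + U))) = U*(1/(2*U*(-20 + U))) = 1/(2*(-20 + U)))
G(s)² = (1/(2*(-20 - 5/4)))² = (1/(2*(-85/4)))² = ((½)*(-4/85))² = (-2/85)² = 4/7225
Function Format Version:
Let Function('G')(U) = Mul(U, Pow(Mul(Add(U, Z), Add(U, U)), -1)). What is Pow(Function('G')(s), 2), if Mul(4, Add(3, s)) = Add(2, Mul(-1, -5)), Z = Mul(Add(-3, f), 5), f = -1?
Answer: Rational(4, 7225) ≈ 0.00055363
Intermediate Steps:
Z = -20 (Z = Mul(Add(-3, -1), 5) = Mul(-4, 5) = -20)
s = Rational(-5, 4) (s = Add(-3, Mul(Rational(1, 4), Add(2, Mul(-1, -5)))) = Add(-3, Mul(Rational(1, 4), Add(2, 5))) = Add(-3, Mul(Rational(1, 4), 7)) = Add(-3, Rational(7, 4)) = Rational(-5, 4) ≈ -1.2500)
Function('G')(U) = Mul(Rational(1, 2), Pow(Add(-20, U), -1)) (Function('G')(U) = Mul(U, Pow(Mul(Add(U, -20), Add(U, U)), -1)) = Mul(U, Pow(Mul(Add(-20, U), Mul(2, U)), -1)) = Mul(U, Pow(Mul(2, U, Add(-20, U)), -1)) = Mul(U, Mul(Rational(1, 2), Pow(U, -1), Pow(Add(-20, U), -1))) = Mul(Rational(1, 2), Pow(Add(-20, U), -1)))
Pow(Function('G')(s), 2) = Pow(Mul(Rational(1, 2), Pow(Add(-20, Rational(-5, 4)), -1)), 2) = Pow(Mul(Rational(1, 2), Pow(Rational(-85, 4), -1)), 2) = Pow(Mul(Rational(1, 2), Rational(-4, 85)), 2) = Pow(Rational(-2, 85), 2) = Rational(4, 7225)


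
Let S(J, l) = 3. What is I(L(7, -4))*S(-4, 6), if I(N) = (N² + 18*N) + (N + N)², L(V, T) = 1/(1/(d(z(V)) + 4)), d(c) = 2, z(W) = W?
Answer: 864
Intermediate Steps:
L(V, T) = 6 (L(V, T) = 1/(1/(2 + 4)) = 1/(1/6) = 1/(⅙) = 6)
I(N) = 5*N² + 18*N (I(N) = (N² + 18*N) + (2*N)² = (N² + 18*N) + 4*N² = 5*N² + 18*N)
I(L(7, -4))*S(-4, 6) = (6*(18 + 5*6))*3 = (6*(18 + 30))*3 = (6*48)*3 = 288*3 = 864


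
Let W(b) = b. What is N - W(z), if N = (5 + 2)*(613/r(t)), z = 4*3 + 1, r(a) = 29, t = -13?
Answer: 3914/29 ≈ 134.97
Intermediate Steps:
z = 13 (z = 12 + 1 = 13)
N = 4291/29 (N = (5 + 2)*(613/29) = 7*(613*(1/29)) = 7*(613/29) = 4291/29 ≈ 147.97)
N - W(z) = 4291/29 - 1*13 = 4291/29 - 13 = 3914/29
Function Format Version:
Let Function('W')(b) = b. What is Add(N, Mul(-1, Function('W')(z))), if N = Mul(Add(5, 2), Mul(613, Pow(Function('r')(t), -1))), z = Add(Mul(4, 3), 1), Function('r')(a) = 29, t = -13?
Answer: Rational(3914, 29) ≈ 134.97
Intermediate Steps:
z = 13 (z = Add(12, 1) = 13)
N = Rational(4291, 29) (N = Mul(Add(5, 2), Mul(613, Pow(29, -1))) = Mul(7, Mul(613, Rational(1, 29))) = Mul(7, Rational(613, 29)) = Rational(4291, 29) ≈ 147.97)
Add(N, Mul(-1, Function('W')(z))) = Add(Rational(4291, 29), Mul(-1, 13)) = Add(Rational(4291, 29), -13) = Rational(3914, 29)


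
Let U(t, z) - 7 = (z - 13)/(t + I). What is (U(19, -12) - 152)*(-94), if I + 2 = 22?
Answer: 533920/39 ≈ 13690.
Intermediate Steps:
I = 20 (I = -2 + 22 = 20)
U(t, z) = 7 + (-13 + z)/(20 + t) (U(t, z) = 7 + (z - 13)/(t + 20) = 7 + (-13 + z)/(20 + t))
(U(19, -12) - 152)*(-94) = ((127 - 12 + 7*19)/(20 + 19) - 152)*(-94) = ((127 - 12 + 133)/39 - 152)*(-94) = ((1/39)*248 - 152)*(-94) = (248/39 - 152)*(-94) = -5680/39*(-94) = 533920/39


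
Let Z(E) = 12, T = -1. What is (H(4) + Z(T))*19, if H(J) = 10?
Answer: 418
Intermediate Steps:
(H(4) + Z(T))*19 = (10 + 12)*19 = 22*19 = 418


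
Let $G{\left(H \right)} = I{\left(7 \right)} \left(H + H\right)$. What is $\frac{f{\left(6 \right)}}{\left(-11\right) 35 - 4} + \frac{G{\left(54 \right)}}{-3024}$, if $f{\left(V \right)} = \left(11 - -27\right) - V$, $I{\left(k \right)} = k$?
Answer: $- \frac{517}{1556} \approx -0.33226$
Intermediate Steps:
$f{\left(V \right)} = 38 - V$ ($f{\left(V \right)} = \left(11 + 27\right) - V = 38 - V$)
$G{\left(H \right)} = 14 H$ ($G{\left(H \right)} = 7 \left(H + H\right) = 7 \cdot 2 H = 14 H$)
$\frac{f{\left(6 \right)}}{\left(-11\right) 35 - 4} + \frac{G{\left(54 \right)}}{-3024} = \frac{38 - 6}{\left(-11\right) 35 - 4} + \frac{14 \cdot 54}{-3024} = \frac{38 - 6}{-385 - 4} + 756 \left(- \frac{1}{3024}\right) = \frac{32}{-389} - \frac{1}{4} = 32 \left(- \frac{1}{389}\right) - \frac{1}{4} = - \frac{32}{389} - \frac{1}{4} = - \frac{517}{1556}$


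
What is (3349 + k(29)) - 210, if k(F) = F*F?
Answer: 3980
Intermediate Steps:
k(F) = F²
(3349 + k(29)) - 210 = (3349 + 29²) - 210 = (3349 + 841) - 210 = 4190 - 210 = 3980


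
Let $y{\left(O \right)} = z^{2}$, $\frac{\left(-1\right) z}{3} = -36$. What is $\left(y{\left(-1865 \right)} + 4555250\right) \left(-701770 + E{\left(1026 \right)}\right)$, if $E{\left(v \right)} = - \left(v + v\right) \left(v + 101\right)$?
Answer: $-13766386821836$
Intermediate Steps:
$z = 108$ ($z = \left(-3\right) \left(-36\right) = 108$)
$E{\left(v \right)} = - 2 v \left(101 + v\right)$
$y{\left(O \right)} = 11664$ ($y{\left(O \right)} = 108^{2} = 11664$)
$\left(y{\left(-1865 \right)} + 4555250\right) \left(-701770 + E{\left(1026 \right)}\right) = \left(11664 + 4555250\right) \left(-701770 - 2052 \left(101 + 1026\right)\right) = 4566914 \left(-701770 - 2052 \cdot 1127\right) = 4566914 \left(-701770 - 2312604\right) = 4566914 \left(-3014374\right) = -13766386821836$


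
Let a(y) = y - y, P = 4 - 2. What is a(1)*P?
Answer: 0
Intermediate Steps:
P = 2
a(y) = 0
a(1)*P = 0*2 = 0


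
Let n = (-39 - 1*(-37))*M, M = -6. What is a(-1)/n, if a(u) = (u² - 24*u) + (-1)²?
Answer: 13/6 ≈ 2.1667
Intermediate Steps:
a(u) = 1 + u² - 24*u (a(u) = (u² - 24*u) + 1 = 1 + u² - 24*u)
n = 12 (n = (-39 - 1*(-37))*(-6) = (-39 + 37)*(-6) = -2*(-6) = 12)
a(-1)/n = (1 + (-1)² - 24*(-1))/12 = (1 + 1 + 24)*(1/12) = 26*(1/12) = 13/6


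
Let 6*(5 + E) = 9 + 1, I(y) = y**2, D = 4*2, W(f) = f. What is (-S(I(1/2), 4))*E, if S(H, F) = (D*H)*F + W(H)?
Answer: 55/2 ≈ 27.500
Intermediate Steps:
D = 8
S(H, F) = H + 8*F*H (S(H, F) = (8*H)*F + H = 8*F*H + H = H + 8*F*H)
E = -10/3 (E = -5 + (9 + 1)/6 = -5 + (1/6)*10 = -5 + 5/3 = -10/3 ≈ -3.3333)
(-S(I(1/2), 4))*E = -(1/2)**2*(1 + 8*4)*(-10/3) = -(1/2)**2*(1 + 32)*(-10/3) = -33/4*(-10/3) = 55/2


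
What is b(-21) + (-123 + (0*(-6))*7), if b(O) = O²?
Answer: 318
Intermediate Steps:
b(-21) + (-123 + (0*(-6))*7) = (-21)² + (-123 + (0*(-6))*7) = 441 + (-123 + 0*7) = 441 + (-123 + 0) = 441 - 123 = 318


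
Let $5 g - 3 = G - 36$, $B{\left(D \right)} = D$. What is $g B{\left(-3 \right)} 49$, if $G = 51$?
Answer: $- \frac{2646}{5} \approx -529.2$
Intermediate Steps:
$g = \frac{18}{5}$ ($g = \frac{3}{5} + \frac{51 - 36}{5} = \frac{3}{5} + \frac{1}{5} \cdot 15 = \frac{3}{5} + 3 = \frac{18}{5} \approx 3.6$)
$g B{\left(-3 \right)} 49 = \frac{18}{5} \left(-3\right) 49 = \left(- \frac{54}{5}\right) 49 = - \frac{2646}{5}$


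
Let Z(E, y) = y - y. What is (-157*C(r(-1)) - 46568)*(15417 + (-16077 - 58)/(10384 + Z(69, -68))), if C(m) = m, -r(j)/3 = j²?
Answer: -7378930855321/10384 ≈ -7.1061e+8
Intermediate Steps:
r(j) = -3*j²
Z(E, y) = 0
(-157*C(r(-1)) - 46568)*(15417 + (-16077 - 58)/(10384 + Z(69, -68))) = (-(-471)*(-1)² - 46568)*(15417 + (-16077 - 58)/(10384 + 0)) = (-(-471) - 46568)*(15417 - 16135/10384) = (-157*(-3) - 46568)*(15417 - 16135*1/10384) = (471 - 46568)*(15417 - 16135/10384) = -46097*160073993/10384 = -7378930855321/10384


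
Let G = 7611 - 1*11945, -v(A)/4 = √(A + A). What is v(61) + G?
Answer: -4334 - 4*√122 ≈ -4378.2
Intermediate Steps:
v(A) = -4*√2*√A (v(A) = -4*√(A + A) = -4*√2*√A)
G = -4334 (G = 7611 - 11945 = -4334)
v(61) + G = -4*√2*√61 - 4334 = -4*√122 - 4334 = -4334 - 4*√122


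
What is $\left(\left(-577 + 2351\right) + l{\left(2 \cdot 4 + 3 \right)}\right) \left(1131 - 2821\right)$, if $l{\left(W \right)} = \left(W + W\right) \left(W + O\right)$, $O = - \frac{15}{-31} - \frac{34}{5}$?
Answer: $- \frac{98338396}{31} \approx -3.1722 \cdot 10^{6}$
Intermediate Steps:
$O = - \frac{979}{155}$ ($O = \left(-15\right) \left(- \frac{1}{31}\right) - \frac{34}{5} = \frac{15}{31} - \frac{34}{5} = - \frac{979}{155} \approx -6.3161$)
$l{\left(W \right)} = 2 W \left(- \frac{979}{155} + W\right)$ ($l{\left(W \right)} = \left(W + W\right) \left(W - \frac{979}{155}\right) = 2 W \left(- \frac{979}{155} + W\right)$)
$\left(\left(-577 + 2351\right) + l{\left(2 \cdot 4 + 3 \right)}\right) \left(1131 - 2821\right) = \left(\left(-577 + 2351\right) + \frac{2 \left(2 \cdot 4 + 3\right) \left(-979 + 155 \left(2 \cdot 4 + 3\right)\right)}{155}\right) \left(1131 - 2821\right) = \left(1774 + \frac{2 \left(8 + 3\right) \left(-979 + 155 \left(8 + 3\right)\right)}{155}\right) \left(-1690\right) = \left(1774 + \frac{2}{155} \cdot 11 \left(-979 + 155 \cdot 11\right)\right) \left(-1690\right) = \left(1774 + \frac{2}{155} \cdot 11 \left(-979 + 1705\right)\right) \left(-1690\right) = \left(1774 + \frac{2}{155} \cdot 11 \cdot 726\right) \left(-1690\right) = \left(1774 + \frac{15972}{155}\right) \left(-1690\right) = \frac{290942}{155} \left(-1690\right) = - \frac{98338396}{31}$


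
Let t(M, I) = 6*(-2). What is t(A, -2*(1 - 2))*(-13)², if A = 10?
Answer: -2028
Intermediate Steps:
t(M, I) = -12
t(A, -2*(1 - 2))*(-13)² = -12*(-13)² = -12*169 = -2028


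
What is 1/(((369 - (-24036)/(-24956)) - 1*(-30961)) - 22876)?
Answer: 6239/52738497 ≈ 0.00011830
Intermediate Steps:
1/(((369 - (-24036)/(-24956)) - 1*(-30961)) - 22876) = 1/(((369 - (-24036)*(-1)/24956) + 30961) - 22876) = 1/(((369 - 1*6009/6239) + 30961) - 22876) = 1/(((369 - 6009/6239) + 30961) - 22876) = 1/((2296182/6239 + 30961) - 22876) = 1/(195461861/6239 - 22876) = 1/(52738497/6239) = 6239/52738497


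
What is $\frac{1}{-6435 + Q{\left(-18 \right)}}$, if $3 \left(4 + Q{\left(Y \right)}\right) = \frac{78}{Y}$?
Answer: $- \frac{9}{57964} \approx -0.00015527$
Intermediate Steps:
$Q{\left(Y \right)} = -4 + \frac{26}{Y}$ ($Q{\left(Y \right)} = -4 + \frac{78 \frac{1}{Y}}{3} = -4 + \frac{26}{Y}$)
$\frac{1}{-6435 + Q{\left(-18 \right)}} = \frac{1}{-6435 - \left(4 - \frac{26}{-18}\right)} = \frac{1}{-6435 + \left(-4 + 26 \left(- \frac{1}{18}\right)\right)} = \frac{1}{-6435 - \frac{49}{9}} = \frac{1}{- \frac{57964}{9}} = - \frac{9}{57964}$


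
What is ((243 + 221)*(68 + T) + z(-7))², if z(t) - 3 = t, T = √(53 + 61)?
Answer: 1019820048 + 29276544*√114 ≈ 1.3324e+9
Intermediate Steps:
T = √114 ≈ 10.677
z(t) = 3 + t
((243 + 221)*(68 + T) + z(-7))² = ((243 + 221)*(68 + √114) + (3 - 7))² = (464*(68 + √114) - 4)² = ((31552 + 464*√114) - 4)² = (31548 + 464*√114)²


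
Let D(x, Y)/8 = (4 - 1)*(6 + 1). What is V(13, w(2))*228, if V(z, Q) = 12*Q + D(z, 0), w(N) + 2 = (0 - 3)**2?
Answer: 57456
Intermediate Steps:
D(x, Y) = 168 (D(x, Y) = 8*((4 - 1)*(6 + 1)) = 8*(3*7) = 8*21 = 168)
w(N) = 7 (w(N) = -2 + (0 - 3)**2 = -2 + (-3)**2 = -2 + 9 = 7)
V(z, Q) = 168 + 12*Q (V(z, Q) = 12*Q + 168 = 168 + 12*Q)
V(13, w(2))*228 = (168 + 12*7)*228 = (168 + 84)*228 = 252*228 = 57456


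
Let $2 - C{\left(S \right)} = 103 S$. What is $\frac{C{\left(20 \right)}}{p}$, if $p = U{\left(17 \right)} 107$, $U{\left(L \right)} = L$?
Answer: $- \frac{2058}{1819} \approx -1.1314$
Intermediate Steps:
$C{\left(S \right)} = 2 - 103 S$
$p = 1819$ ($p = 17 \cdot 107 = 1819$)
$\frac{C{\left(20 \right)}}{p} = \frac{2 - 2060}{1819} = \left(2 - 2060\right) \frac{1}{1819} = \left(-2058\right) \frac{1}{1819} = - \frac{2058}{1819}$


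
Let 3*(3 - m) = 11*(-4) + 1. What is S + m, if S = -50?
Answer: -98/3 ≈ -32.667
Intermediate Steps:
m = 52/3 (m = 3 - (11*(-4) + 1)/3 = 3 - (-44 + 1)/3 = 3 - ⅓*(-43) = 3 + 43/3 = 52/3 ≈ 17.333)
S + m = -50 + 52/3 = -98/3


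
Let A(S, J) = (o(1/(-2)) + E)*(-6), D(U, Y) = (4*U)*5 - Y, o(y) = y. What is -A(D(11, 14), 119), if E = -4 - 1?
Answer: -33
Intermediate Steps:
E = -5
D(U, Y) = -Y + 20*U (D(U, Y) = 20*U - Y = -Y + 20*U)
A(S, J) = 33 (A(S, J) = (1/(-2) - 5)*(-6) = (-1/2 - 5)*(-6) = -11/2*(-6) = 33)
-A(D(11, 14), 119) = -1*33 = -33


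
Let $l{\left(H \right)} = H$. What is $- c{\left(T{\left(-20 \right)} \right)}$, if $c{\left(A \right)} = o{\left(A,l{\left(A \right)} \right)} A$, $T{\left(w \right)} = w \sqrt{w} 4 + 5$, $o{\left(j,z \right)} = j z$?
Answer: $1919875 - 20468000 i \sqrt{5} \approx 1.9199 \cdot 10^{6} - 4.5768 \cdot 10^{7} i$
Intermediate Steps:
$T{\left(w \right)} = 5 + 4 w^{\frac{3}{2}}$ ($T{\left(w \right)} = w^{\frac{3}{2}} \cdot 4 + 5 = 4 w^{\frac{3}{2}} + 5 = 5 + 4 w^{\frac{3}{2}}$)
$c{\left(A \right)} = A^{3}$ ($c{\left(A \right)} = A A A = A^{2} A = A^{3}$)
$- c{\left(T{\left(-20 \right)} \right)} = - \left(5 + 4 \left(-20\right)^{\frac{3}{2}}\right)^{3} = - \left(5 + 4 \left(- 40 i \sqrt{5}\right)\right)^{3} = - \left(5 - 160 i \sqrt{5}\right)^{3}$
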